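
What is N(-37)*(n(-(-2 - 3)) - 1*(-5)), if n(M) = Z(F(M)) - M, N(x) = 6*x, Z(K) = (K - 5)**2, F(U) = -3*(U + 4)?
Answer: -227328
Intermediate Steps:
F(U) = -12 - 3*U (F(U) = -3*(4 + U) = -12 - 3*U)
Z(K) = (-5 + K)**2
n(M) = (-17 - 3*M)**2 - M (n(M) = (-5 + (-12 - 3*M))**2 - M = (-17 - 3*M)**2 - M)
N(-37)*(n(-(-2 - 3)) - 1*(-5)) = (6*(-37))*(((17 + 3*(-(-2 - 3)))**2 - (-1)*(-2 - 3)) - 1*(-5)) = -222*(((17 + 3*(-1*(-5)))**2 - (-1)*(-5)) + 5) = -222*(((17 + 3*5)**2 - 1*5) + 5) = -222*(((17 + 15)**2 - 5) + 5) = -222*((32**2 - 5) + 5) = -222*((1024 - 5) + 5) = -222*(1019 + 5) = -222*1024 = -227328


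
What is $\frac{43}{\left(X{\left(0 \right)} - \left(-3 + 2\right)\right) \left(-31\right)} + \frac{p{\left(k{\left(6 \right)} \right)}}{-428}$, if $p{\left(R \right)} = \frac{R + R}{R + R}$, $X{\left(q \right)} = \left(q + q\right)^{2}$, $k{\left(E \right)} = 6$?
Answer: $- \frac{18435}{13268} \approx -1.3894$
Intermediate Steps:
$X{\left(q \right)} = 4 q^{2}$ ($X{\left(q \right)} = \left(2 q\right)^{2} = 4 q^{2}$)
$p{\left(R \right)} = 1$ ($p{\left(R \right)} = \frac{2 R}{2 R} = 2 R \frac{1}{2 R} = 1$)
$\frac{43}{\left(X{\left(0 \right)} - \left(-3 + 2\right)\right) \left(-31\right)} + \frac{p{\left(k{\left(6 \right)} \right)}}{-428} = \frac{43}{\left(4 \cdot 0^{2} - \left(-3 + 2\right)\right) \left(-31\right)} + 1 \frac{1}{-428} = \frac{43}{\left(4 \cdot 0 - -1\right) \left(-31\right)} + 1 \left(- \frac{1}{428}\right) = \frac{43}{\left(0 + 1\right) \left(-31\right)} - \frac{1}{428} = \frac{43}{1 \left(-31\right)} - \frac{1}{428} = \frac{43}{-31} - \frac{1}{428} = 43 \left(- \frac{1}{31}\right) - \frac{1}{428} = - \frac{43}{31} - \frac{1}{428} = - \frac{18435}{13268}$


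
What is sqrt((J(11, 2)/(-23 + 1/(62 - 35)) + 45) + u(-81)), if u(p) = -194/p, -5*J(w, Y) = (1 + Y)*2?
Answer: sqrt(369334682)/2790 ≈ 6.8882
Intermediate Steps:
J(w, Y) = -2/5 - 2*Y/5 (J(w, Y) = -(1 + Y)*2/5 = -(2 + 2*Y)/5 = -2/5 - 2*Y/5)
sqrt((J(11, 2)/(-23 + 1/(62 - 35)) + 45) + u(-81)) = sqrt(((-2/5 - 2/5*2)/(-23 + 1/(62 - 35)) + 45) - 194/(-81)) = sqrt(((-2/5 - 4/5)/(-23 + 1/27) + 45) - 194*(-1/81)) = sqrt((-6/(5*(-23 + 1/27)) + 45) + 194/81) = sqrt((-6/(5*(-620/27)) + 45) + 194/81) = sqrt((-6/5*(-27/620) + 45) + 194/81) = sqrt((81/1550 + 45) + 194/81) = sqrt(69831/1550 + 194/81) = sqrt(5957011/125550) = sqrt(369334682)/2790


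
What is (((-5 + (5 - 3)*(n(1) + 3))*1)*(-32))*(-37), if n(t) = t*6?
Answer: 15392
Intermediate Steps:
n(t) = 6*t
(((-5 + (5 - 3)*(n(1) + 3))*1)*(-32))*(-37) = (((-5 + (5 - 3)*(6*1 + 3))*1)*(-32))*(-37) = (((-5 + 2*(6 + 3))*1)*(-32))*(-37) = (((-5 + 2*9)*1)*(-32))*(-37) = (((-5 + 18)*1)*(-32))*(-37) = ((13*1)*(-32))*(-37) = (13*(-32))*(-37) = -416*(-37) = 15392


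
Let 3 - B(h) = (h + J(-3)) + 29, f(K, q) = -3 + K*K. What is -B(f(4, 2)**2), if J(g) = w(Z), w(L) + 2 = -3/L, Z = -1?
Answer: 196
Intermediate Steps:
f(K, q) = -3 + K**2
w(L) = -2 - 3/L
J(g) = 1 (J(g) = -2 - 3/(-1) = -2 - 3*(-1) = -2 + 3 = 1)
B(h) = -27 - h (B(h) = 3 - ((h + 1) + 29) = 3 - ((1 + h) + 29) = 3 - (30 + h) = 3 + (-30 - h) = -27 - h)
-B(f(4, 2)**2) = -(-27 - (-3 + 4**2)**2) = -(-27 - (-3 + 16)**2) = -(-27 - 1*13**2) = -(-27 - 1*169) = -(-27 - 169) = -1*(-196) = 196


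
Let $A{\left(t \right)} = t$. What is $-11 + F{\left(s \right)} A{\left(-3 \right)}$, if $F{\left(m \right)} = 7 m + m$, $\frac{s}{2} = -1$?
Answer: $37$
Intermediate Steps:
$s = -2$ ($s = 2 \left(-1\right) = -2$)
$F{\left(m \right)} = 8 m$
$-11 + F{\left(s \right)} A{\left(-3 \right)} = -11 + 8 \left(-2\right) \left(-3\right) = -11 - -48 = -11 + 48 = 37$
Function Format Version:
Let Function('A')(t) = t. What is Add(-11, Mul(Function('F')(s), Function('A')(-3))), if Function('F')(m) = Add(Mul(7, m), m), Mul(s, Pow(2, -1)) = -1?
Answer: 37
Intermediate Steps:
s = -2 (s = Mul(2, -1) = -2)
Function('F')(m) = Mul(8, m)
Add(-11, Mul(Function('F')(s), Function('A')(-3))) = Add(-11, Mul(Mul(8, -2), -3)) = Add(-11, Mul(-16, -3)) = Add(-11, 48) = 37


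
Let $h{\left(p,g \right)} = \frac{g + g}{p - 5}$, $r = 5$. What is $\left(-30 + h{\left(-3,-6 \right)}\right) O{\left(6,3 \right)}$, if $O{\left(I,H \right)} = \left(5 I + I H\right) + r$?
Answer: $- \frac{3021}{2} \approx -1510.5$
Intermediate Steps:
$O{\left(I,H \right)} = 5 + 5 I + H I$ ($O{\left(I,H \right)} = \left(5 I + I H\right) + 5 = \left(5 I + H I\right) + 5 = 5 + 5 I + H I$)
$h{\left(p,g \right)} = \frac{2 g}{-5 + p}$
$\left(-30 + h{\left(-3,-6 \right)}\right) O{\left(6,3 \right)} = \left(-30 + 2 \left(-6\right) \frac{1}{-5 - 3}\right) \left(5 + 5 \cdot 6 + 3 \cdot 6\right) = \left(-30 + 2 \left(-6\right) \frac{1}{-8}\right) \left(5 + 30 + 18\right) = \left(-30 + 2 \left(-6\right) \left(- \frac{1}{8}\right)\right) 53 = \left(-30 + \frac{3}{2}\right) 53 = \left(- \frac{57}{2}\right) 53 = - \frac{3021}{2}$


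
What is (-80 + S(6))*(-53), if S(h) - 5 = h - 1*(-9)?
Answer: 3180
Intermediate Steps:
S(h) = 14 + h (S(h) = 5 + (h - 1*(-9)) = 5 + (h + 9) = 5 + (9 + h) = 14 + h)
(-80 + S(6))*(-53) = (-80 + (14 + 6))*(-53) = (-80 + 20)*(-53) = -60*(-53) = 3180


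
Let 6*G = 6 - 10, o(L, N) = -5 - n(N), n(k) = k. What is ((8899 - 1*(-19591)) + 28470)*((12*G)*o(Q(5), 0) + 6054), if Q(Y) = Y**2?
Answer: 347114240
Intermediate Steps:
o(L, N) = -5 - N
G = -2/3 (G = (6 - 10)/6 = (1/6)*(-4) = -2/3 ≈ -0.66667)
((8899 - 1*(-19591)) + 28470)*((12*G)*o(Q(5), 0) + 6054) = ((8899 - 1*(-19591)) + 28470)*((12*(-2/3))*(-5 - 1*0) + 6054) = ((8899 + 19591) + 28470)*(-8*(-5 + 0) + 6054) = (28490 + 28470)*(-8*(-5) + 6054) = 56960*(40 + 6054) = 56960*6094 = 347114240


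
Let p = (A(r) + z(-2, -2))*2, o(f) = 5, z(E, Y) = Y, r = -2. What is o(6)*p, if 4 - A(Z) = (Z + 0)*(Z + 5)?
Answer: 80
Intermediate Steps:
A(Z) = 4 - Z*(5 + Z) (A(Z) = 4 - (Z + 0)*(Z + 5) = 4 - Z*(5 + Z))
p = 16 (p = ((4 - 1*(-2)**2 - 5*(-2)) - 2)*2 = ((4 - 1*4 + 10) - 2)*2 = ((4 - 4 + 10) - 2)*2 = (10 - 2)*2 = 8*2 = 16)
o(6)*p = 5*16 = 80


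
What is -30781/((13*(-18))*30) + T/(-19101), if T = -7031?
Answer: 212435167/44696340 ≈ 4.7529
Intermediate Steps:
-30781/((13*(-18))*30) + T/(-19101) = -30781/((13*(-18))*30) - 7031/(-19101) = -30781/((-234*30)) - 7031*(-1/19101) = -30781/(-7020) + 7031/19101 = -30781*(-1/7020) + 7031/19101 = 30781/7020 + 7031/19101 = 212435167/44696340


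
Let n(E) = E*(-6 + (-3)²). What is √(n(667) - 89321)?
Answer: 2*I*√21830 ≈ 295.5*I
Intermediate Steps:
n(E) = 3*E (n(E) = E*(-6 + 9) = E*3 = 3*E)
√(n(667) - 89321) = √(3*667 - 89321) = √(2001 - 89321) = √(-87320) = 2*I*√21830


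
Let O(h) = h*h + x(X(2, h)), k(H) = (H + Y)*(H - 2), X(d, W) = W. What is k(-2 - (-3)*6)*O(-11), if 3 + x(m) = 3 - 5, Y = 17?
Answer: 53592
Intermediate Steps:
k(H) = (-2 + H)*(17 + H) (k(H) = (H + 17)*(H - 2) = (17 + H)*(-2 + H) = (-2 + H)*(17 + H))
x(m) = -5 (x(m) = -3 + (3 - 5) = -3 - 2 = -5)
O(h) = -5 + h**2 (O(h) = h*h - 5 = h**2 - 5 = -5 + h**2)
k(-2 - (-3)*6)*O(-11) = (-34 + (-2 - (-3)*6)**2 + 15*(-2 - (-3)*6))*(-5 + (-11)**2) = (-34 + (-2 - 1*(-18))**2 + 15*(-2 - 1*(-18)))*(-5 + 121) = (-34 + (-2 + 18)**2 + 15*(-2 + 18))*116 = (-34 + 16**2 + 15*16)*116 = (-34 + 256 + 240)*116 = 462*116 = 53592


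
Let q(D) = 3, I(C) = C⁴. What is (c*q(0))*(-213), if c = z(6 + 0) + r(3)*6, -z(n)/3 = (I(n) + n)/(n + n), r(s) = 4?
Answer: 385317/2 ≈ 1.9266e+5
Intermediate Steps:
z(n) = -3*(n + n⁴)/(2*n) (z(n) = -3*(n⁴ + n)/(n + n) = -3*(n + n⁴)/(2*n))
c = -603/2 (c = (-3/2 - 3*(6 + 0)³/2) + 4*6 = (-3/2 - 3/2*6³) + 24 = (-3/2 - 3/2*216) + 24 = (-3/2 - 324) + 24 = -651/2 + 24 = -603/2 ≈ -301.50)
(c*q(0))*(-213) = -603/2*3*(-213) = -1809/2*(-213) = 385317/2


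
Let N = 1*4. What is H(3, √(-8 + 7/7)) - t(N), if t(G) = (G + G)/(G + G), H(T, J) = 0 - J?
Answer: -1 - I*√7 ≈ -1.0 - 2.6458*I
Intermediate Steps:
H(T, J) = -J
N = 4
t(G) = 1 (t(G) = (2*G)/((2*G)) = (2*G)*(1/(2*G)) = 1)
H(3, √(-8 + 7/7)) - t(N) = -√(-8 + 7/7) - 1*1 = -√(-8 + 7*(⅐)) - 1 = -√(-8 + 1) - 1 = -√(-7) - 1 = -I*√7 - 1 = -1 - I*√7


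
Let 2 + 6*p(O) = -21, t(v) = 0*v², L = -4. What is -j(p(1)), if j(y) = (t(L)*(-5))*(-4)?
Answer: 0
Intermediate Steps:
t(v) = 0
p(O) = -23/6 (p(O) = -⅓ + (⅙)*(-21) = -⅓ - 7/2 = -23/6)
j(y) = 0 (j(y) = (0*(-5))*(-4) = 0*(-4) = 0)
-j(p(1)) = -1*0 = 0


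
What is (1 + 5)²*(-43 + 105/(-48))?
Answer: -6507/4 ≈ -1626.8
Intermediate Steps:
(1 + 5)²*(-43 + 105/(-48)) = 6²*(-43 + 105*(-1/48)) = 36*(-43 - 35/16) = 36*(-723/16) = -6507/4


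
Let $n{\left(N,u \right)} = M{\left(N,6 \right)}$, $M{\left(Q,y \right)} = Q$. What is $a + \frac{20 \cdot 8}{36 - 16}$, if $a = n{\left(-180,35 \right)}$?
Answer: $-172$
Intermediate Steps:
$n{\left(N,u \right)} = N$
$a = -180$
$a + \frac{20 \cdot 8}{36 - 16} = -180 + \frac{20 \cdot 8}{36 - 16} = -180 + \frac{160}{20} = -180 + 160 \cdot \frac{1}{20} = -180 + 8 = -172$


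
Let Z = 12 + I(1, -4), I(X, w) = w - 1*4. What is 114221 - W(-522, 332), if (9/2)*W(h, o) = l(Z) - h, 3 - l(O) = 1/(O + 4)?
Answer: 4107757/36 ≈ 1.1410e+5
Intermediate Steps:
I(X, w) = -4 + w (I(X, w) = w - 4 = -4 + w)
Z = 4 (Z = 12 + (-4 - 4) = 12 - 8 = 4)
l(O) = 3 - 1/(4 + O) (l(O) = 3 - 1/(O + 4) = 3 - 1/(4 + O))
W(h, o) = 23/36 - 2*h/9 (W(h, o) = 2*((11 + 3*4)/(4 + 4) - h)/9 = 2*((11 + 12)/8 - h)/9 = 2*((1/8)*23 - h)/9 = 2*(23/8 - h)/9 = 23/36 - 2*h/9)
114221 - W(-522, 332) = 114221 - (23/36 - 2/9*(-522)) = 114221 - (23/36 + 116) = 114221 - 1*4199/36 = 114221 - 4199/36 = 4107757/36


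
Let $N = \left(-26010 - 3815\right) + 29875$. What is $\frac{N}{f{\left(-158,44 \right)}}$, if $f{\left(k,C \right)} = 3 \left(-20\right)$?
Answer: $- \frac{5}{6} \approx -0.83333$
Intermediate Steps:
$f{\left(k,C \right)} = -60$
$N = 50$ ($N = -29825 + 29875 = 50$)
$\frac{N}{f{\left(-158,44 \right)}} = \frac{50}{-60} = 50 \left(- \frac{1}{60}\right) = - \frac{5}{6}$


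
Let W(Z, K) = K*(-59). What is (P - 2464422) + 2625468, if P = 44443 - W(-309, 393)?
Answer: 228676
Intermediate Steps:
W(Z, K) = -59*K
P = 67630 (P = 44443 - (-59)*393 = 44443 - 1*(-23187) = 44443 + 23187 = 67630)
(P - 2464422) + 2625468 = (67630 - 2464422) + 2625468 = -2396792 + 2625468 = 228676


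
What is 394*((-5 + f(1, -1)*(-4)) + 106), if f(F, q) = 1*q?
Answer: 41370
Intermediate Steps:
f(F, q) = q
394*((-5 + f(1, -1)*(-4)) + 106) = 394*((-5 - 1*(-4)) + 106) = 394*((-5 + 4) + 106) = 394*(-1 + 106) = 394*105 = 41370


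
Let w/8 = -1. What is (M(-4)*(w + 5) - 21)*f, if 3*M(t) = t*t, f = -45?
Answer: 1665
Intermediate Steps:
w = -8 (w = 8*(-1) = -8)
M(t) = t²/3 (M(t) = (t*t)/3 = t²/3)
(M(-4)*(w + 5) - 21)*f = (((⅓)*(-4)²)*(-8 + 5) - 21)*(-45) = (((⅓)*16)*(-3) - 21)*(-45) = ((16/3)*(-3) - 21)*(-45) = (-16 - 21)*(-45) = -37*(-45) = 1665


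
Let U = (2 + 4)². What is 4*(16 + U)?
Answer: 208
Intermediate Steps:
U = 36 (U = 6² = 36)
4*(16 + U) = 4*(16 + 36) = 4*52 = 208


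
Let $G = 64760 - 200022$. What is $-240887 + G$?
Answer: $-376149$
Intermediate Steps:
$G = -135262$
$-240887 + G = -240887 - 135262 = -376149$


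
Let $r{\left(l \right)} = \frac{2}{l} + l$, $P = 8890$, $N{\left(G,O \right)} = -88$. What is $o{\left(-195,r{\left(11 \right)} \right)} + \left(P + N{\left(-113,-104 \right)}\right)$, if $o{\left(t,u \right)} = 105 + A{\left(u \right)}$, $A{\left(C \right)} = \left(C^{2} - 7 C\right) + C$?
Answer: $\frac{1084758}{121} \approx 8964.9$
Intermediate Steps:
$A{\left(C \right)} = C^{2} - 6 C$
$r{\left(l \right)} = l + \frac{2}{l}$
$o{\left(t,u \right)} = 105 + u \left(-6 + u\right)$
$o{\left(-195,r{\left(11 \right)} \right)} + \left(P + N{\left(-113,-104 \right)}\right) = \left(105 + \left(11 + \frac{2}{11}\right) \left(-6 + \left(11 + \frac{2}{11}\right)\right)\right) + \left(8890 - 88\right) = \left(105 + \left(11 + 2 \cdot \frac{1}{11}\right) \left(-6 + \left(11 + 2 \cdot \frac{1}{11}\right)\right)\right) + 8802 = \left(105 + \left(11 + \frac{2}{11}\right) \left(-6 + \left(11 + \frac{2}{11}\right)\right)\right) + 8802 = \left(105 + \frac{123 \left(-6 + \frac{123}{11}\right)}{11}\right) + 8802 = \left(105 + \frac{123}{11} \cdot \frac{57}{11}\right) + 8802 = \left(105 + \frac{7011}{121}\right) + 8802 = \frac{19716}{121} + 8802 = \frac{1084758}{121}$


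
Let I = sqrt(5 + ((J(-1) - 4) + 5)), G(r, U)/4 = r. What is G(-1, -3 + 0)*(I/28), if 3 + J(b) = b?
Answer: -sqrt(2)/7 ≈ -0.20203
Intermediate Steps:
G(r, U) = 4*r
J(b) = -3 + b
I = sqrt(2) (I = sqrt(5 + (((-3 - 1) - 4) + 5)) = sqrt(5 + ((-4 - 4) + 5)) = sqrt(5 + (-8 + 5)) = sqrt(5 - 3) = sqrt(2) ≈ 1.4142)
G(-1, -3 + 0)*(I/28) = (4*(-1))*(sqrt(2)/28) = -4*sqrt(2)/28 = -sqrt(2)/7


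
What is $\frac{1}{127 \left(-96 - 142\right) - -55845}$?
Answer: $\frac{1}{25619} \approx 3.9034 \cdot 10^{-5}$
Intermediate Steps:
$\frac{1}{127 \left(-96 - 142\right) - -55845} = \frac{1}{127 \left(-238\right) + 55845} = \frac{1}{-30226 + 55845} = \frac{1}{25619}$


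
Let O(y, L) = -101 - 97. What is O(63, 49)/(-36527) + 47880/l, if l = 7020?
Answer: 9723904/1424553 ≈ 6.8259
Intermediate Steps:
O(y, L) = -198
O(63, 49)/(-36527) + 47880/l = -198/(-36527) + 47880/7020 = -198*(-1/36527) + 47880*(1/7020) = 198/36527 + 266/39 = 9723904/1424553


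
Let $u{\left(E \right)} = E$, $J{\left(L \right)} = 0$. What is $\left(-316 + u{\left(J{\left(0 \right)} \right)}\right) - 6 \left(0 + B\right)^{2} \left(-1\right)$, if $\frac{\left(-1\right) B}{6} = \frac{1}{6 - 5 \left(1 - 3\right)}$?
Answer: $- \frac{2133}{8} \approx -266.63$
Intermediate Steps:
$B = - \frac{3}{8}$ ($B = - \frac{6}{6 - 5 \left(1 - 3\right)} = - \frac{6}{6 - -10} = - \frac{6}{6 + 10} = - \frac{6}{16} = \left(-6\right) \frac{1}{16} = - \frac{3}{8} \approx -0.375$)
$\left(-316 + u{\left(J{\left(0 \right)} \right)}\right) - 6 \left(0 + B\right)^{2} \left(-1\right) = \left(-316 + 0\right) - 6 \left(0 - \frac{3}{8}\right)^{2} \left(-1\right) = - 316 - 6 \left(- \frac{3}{8}\right)^{2} \left(-1\right) = - 316 \left(-6\right) \frac{9}{64} \left(-1\right) = - 316 \left(\left(- \frac{27}{32}\right) \left(-1\right)\right) = \left(-316\right) \frac{27}{32} = - \frac{2133}{8}$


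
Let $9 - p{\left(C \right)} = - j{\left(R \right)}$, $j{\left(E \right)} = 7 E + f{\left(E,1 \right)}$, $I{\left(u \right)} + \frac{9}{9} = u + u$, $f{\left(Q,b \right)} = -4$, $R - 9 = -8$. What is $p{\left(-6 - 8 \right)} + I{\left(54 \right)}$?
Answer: $119$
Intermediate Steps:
$R = 1$ ($R = 9 - 8 = 1$)
$I{\left(u \right)} = -1 + 2 u$ ($I{\left(u \right)} = -1 + \left(u + u\right) = -1 + 2 u$)
$j{\left(E \right)} = -4 + 7 E$ ($j{\left(E \right)} = 7 E - 4 = -4 + 7 E$)
$p{\left(C \right)} = 12$ ($p{\left(C \right)} = 9 - - (-4 + 7 \cdot 1) = 9 - - (-4 + 7) = 9 - \left(-1\right) 3 = 9 - -3 = 9 + 3 = 12$)
$p{\left(-6 - 8 \right)} + I{\left(54 \right)} = 12 + \left(-1 + 2 \cdot 54\right) = 12 + \left(-1 + 108\right) = 12 + 107 = 119$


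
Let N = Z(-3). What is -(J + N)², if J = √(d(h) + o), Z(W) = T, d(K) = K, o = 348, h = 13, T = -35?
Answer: -256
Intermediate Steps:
Z(W) = -35
N = -35
J = 19 (J = √(13 + 348) = √361 = 19)
-(J + N)² = -(19 - 35)² = -1*(-16)² = -1*256 = -256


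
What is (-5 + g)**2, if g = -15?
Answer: 400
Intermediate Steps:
(-5 + g)**2 = (-5 - 15)**2 = (-20)**2 = 400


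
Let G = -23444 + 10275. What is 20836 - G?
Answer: 34005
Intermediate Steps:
G = -13169
20836 - G = 20836 - 1*(-13169) = 20836 + 13169 = 34005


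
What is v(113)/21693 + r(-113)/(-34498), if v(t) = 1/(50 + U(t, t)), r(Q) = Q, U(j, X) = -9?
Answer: 100538167/30682969674 ≈ 0.0032767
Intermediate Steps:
v(t) = 1/41 (v(t) = 1/(50 - 9) = 1/41)
v(113)/21693 + r(-113)/(-34498) = (1/41)/21693 - 113/(-34498) = (1/41)*(1/21693) - 113*(-1/34498) = 1/889413 + 113/34498 = 100538167/30682969674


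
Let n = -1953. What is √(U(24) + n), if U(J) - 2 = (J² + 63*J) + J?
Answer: √161 ≈ 12.689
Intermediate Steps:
U(J) = 2 + J² + 64*J (U(J) = 2 + ((J² + 63*J) + J) = 2 + (J² + 64*J) = 2 + J² + 64*J)
√(U(24) + n) = √((2 + 24² + 64*24) - 1953) = √((2 + 576 + 1536) - 1953) = √(2114 - 1953) = √161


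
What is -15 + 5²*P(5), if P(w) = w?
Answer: 110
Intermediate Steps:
-15 + 5²*P(5) = -15 + 5²*5 = -15 + 25*5 = -15 + 125 = 110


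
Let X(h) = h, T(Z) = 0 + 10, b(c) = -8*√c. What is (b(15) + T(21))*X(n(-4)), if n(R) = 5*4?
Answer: 200 - 160*√15 ≈ -419.68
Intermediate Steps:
n(R) = 20
T(Z) = 10
(b(15) + T(21))*X(n(-4)) = (-8*√15 + 10)*20 = (10 - 8*√15)*20 = 200 - 160*√15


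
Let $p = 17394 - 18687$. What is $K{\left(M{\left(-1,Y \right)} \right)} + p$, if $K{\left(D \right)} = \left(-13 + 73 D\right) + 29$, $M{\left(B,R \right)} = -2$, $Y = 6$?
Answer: $-1423$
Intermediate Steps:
$K{\left(D \right)} = 16 + 73 D$
$p = -1293$
$K{\left(M{\left(-1,Y \right)} \right)} + p = \left(16 + 73 \left(-2\right)\right) - 1293 = \left(16 - 146\right) - 1293 = -130 - 1293 = -1423$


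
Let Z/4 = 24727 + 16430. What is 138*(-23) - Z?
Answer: -167802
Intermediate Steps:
Z = 164628 (Z = 4*(24727 + 16430) = 4*41157 = 164628)
138*(-23) - Z = 138*(-23) - 1*164628 = -3174 - 164628 = -167802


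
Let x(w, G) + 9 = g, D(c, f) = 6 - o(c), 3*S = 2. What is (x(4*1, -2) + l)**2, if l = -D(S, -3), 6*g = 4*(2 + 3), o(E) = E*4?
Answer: 81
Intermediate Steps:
S = 2/3 (S = (1/3)*2 = 2/3 ≈ 0.66667)
o(E) = 4*E
g = 10/3 (g = (4*(2 + 3))/6 = (4*5)/6 = (1/6)*20 = 10/3 ≈ 3.3333)
D(c, f) = 6 - 4*c
x(w, G) = -17/3 (x(w, G) = -9 + 10/3 = -17/3)
l = -10/3 (l = -(6 - 4*2/3) = -(6 - 8/3) = -1*10/3 = -10/3 ≈ -3.3333)
(x(4*1, -2) + l)**2 = (-17/3 - 10/3)**2 = (-9)**2 = 81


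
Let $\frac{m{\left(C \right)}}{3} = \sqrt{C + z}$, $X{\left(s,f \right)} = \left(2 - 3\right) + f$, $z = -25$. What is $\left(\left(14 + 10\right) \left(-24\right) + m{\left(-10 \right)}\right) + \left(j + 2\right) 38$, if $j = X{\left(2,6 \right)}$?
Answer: $-310 + 3 i \sqrt{35} \approx -310.0 + 17.748 i$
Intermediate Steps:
$X{\left(s,f \right)} = -1 + f$
$j = 5$ ($j = -1 + 6 = 5$)
$m{\left(C \right)} = 3 \sqrt{-25 + C}$ ($m{\left(C \right)} = 3 \sqrt{C - 25} = 3 \sqrt{-25 + C}$)
$\left(\left(14 + 10\right) \left(-24\right) + m{\left(-10 \right)}\right) + \left(j + 2\right) 38 = \left(\left(14 + 10\right) \left(-24\right) + 3 \sqrt{-25 - 10}\right) + \left(5 + 2\right) 38 = \left(24 \left(-24\right) + 3 \sqrt{-35}\right) + 7 \cdot 38 = \left(-576 + 3 i \sqrt{35}\right) + 266 = -310 + 3 i \sqrt{35}$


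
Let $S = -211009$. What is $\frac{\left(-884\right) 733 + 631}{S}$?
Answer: $\frac{647341}{211009} \approx 3.0678$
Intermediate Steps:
$\frac{\left(-884\right) 733 + 631}{S} = \frac{\left(-884\right) 733 + 631}{-211009} = \left(-647972 + 631\right) \left(- \frac{1}{211009}\right) = \left(-647341\right) \left(- \frac{1}{211009}\right) = \frac{647341}{211009}$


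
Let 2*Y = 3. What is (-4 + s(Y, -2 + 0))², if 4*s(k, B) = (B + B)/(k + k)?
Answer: 169/9 ≈ 18.778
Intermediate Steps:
Y = 3/2 (Y = (½)*3 = 3/2 ≈ 1.5000)
s(k, B) = B/(4*k) (s(k, B) = ((B + B)/(k + k))/4 = ((2*B)/((2*k)))/4 = ((2*B)*(1/(2*k)))/4 = (B/k)/4 = B/(4*k))
(-4 + s(Y, -2 + 0))² = (-4 + (-2 + 0)/(4*(3/2)))² = (-4 + (¼)*(-2)*(⅔))² = (-4 - ⅓)² = (-13/3)² = 169/9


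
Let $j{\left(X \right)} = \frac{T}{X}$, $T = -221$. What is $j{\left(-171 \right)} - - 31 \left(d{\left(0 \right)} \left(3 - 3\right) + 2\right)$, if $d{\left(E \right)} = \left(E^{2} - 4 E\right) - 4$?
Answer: $\frac{10823}{171} \approx 63.292$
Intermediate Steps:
$j{\left(X \right)} = - \frac{221}{X}$
$d{\left(E \right)} = -4 + E^{2} - 4 E$
$j{\left(-171 \right)} - - 31 \left(d{\left(0 \right)} \left(3 - 3\right) + 2\right) = - \frac{221}{-171} - - 31 \left(\left(-4 + 0^{2} - 0\right) \left(3 - 3\right) + 2\right) = \left(-221\right) \left(- \frac{1}{171}\right) - - 31 \left(\left(-4 + 0 + 0\right) 0 + 2\right) = \frac{221}{171} - - 31 \left(\left(-4\right) 0 + 2\right) = \frac{221}{171} - - 31 \left(0 + 2\right) = \frac{221}{171} - \left(-31\right) 2 = \frac{221}{171} - -62 = \frac{221}{171} + 62 = \frac{10823}{171}$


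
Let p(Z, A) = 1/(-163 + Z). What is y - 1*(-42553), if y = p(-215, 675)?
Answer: 16085033/378 ≈ 42553.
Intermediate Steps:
y = -1/378 (y = 1/(-163 - 215) = 1/(-378) = -1/378 ≈ -0.0026455)
y - 1*(-42553) = -1/378 - 1*(-42553) = -1/378 + 42553 = 16085033/378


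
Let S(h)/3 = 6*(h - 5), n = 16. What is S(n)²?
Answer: 39204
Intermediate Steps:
S(h) = -90 + 18*h (S(h) = 3*(6*(h - 5)) = 3*(6*(-5 + h)) = 3*(-30 + 6*h) = -90 + 18*h)
S(n)² = (-90 + 18*16)² = (-90 + 288)² = 198² = 39204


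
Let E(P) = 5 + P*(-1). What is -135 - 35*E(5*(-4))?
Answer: -1010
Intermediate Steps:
E(P) = 5 - P
-135 - 35*E(5*(-4)) = -135 - 35*(5 - 5*(-4)) = -135 - 35*(5 - 1*(-20)) = -135 - 35*(5 + 20) = -135 - 35*25 = -135 - 875 = -1010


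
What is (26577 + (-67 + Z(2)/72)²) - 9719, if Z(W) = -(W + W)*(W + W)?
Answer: 1731523/81 ≈ 21377.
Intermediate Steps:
Z(W) = -4*W² (Z(W) = -2*W*2*W = -4*W²)
(26577 + (-67 + Z(2)/72)²) - 9719 = (26577 + (-67 - 4*2²/72)²) - 9719 = (26577 + (-67 - 4*4*(1/72))²) - 9719 = (26577 + (-67 - 16*1/72)²) - 9719 = (26577 + (-67 - 2/9)²) - 9719 = (26577 + (-605/9)²) - 9719 = (26577 + 366025/81) - 9719 = 2518762/81 - 9719 = 1731523/81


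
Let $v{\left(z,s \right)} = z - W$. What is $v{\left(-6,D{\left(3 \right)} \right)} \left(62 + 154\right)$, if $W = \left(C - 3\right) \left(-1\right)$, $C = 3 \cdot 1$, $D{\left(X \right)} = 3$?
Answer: $-1296$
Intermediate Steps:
$C = 3$
$W = 0$ ($W = \left(3 - 3\right) \left(-1\right) = 0 \left(-1\right) = 0$)
$v{\left(z,s \right)} = z$ ($v{\left(z,s \right)} = z - 0 = z + 0 = z$)
$v{\left(-6,D{\left(3 \right)} \right)} \left(62 + 154\right) = - 6 \left(62 + 154\right) = \left(-6\right) 216 = -1296$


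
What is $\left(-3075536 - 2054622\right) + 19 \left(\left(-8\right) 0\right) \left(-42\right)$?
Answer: $-5130158$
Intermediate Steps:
$\left(-3075536 - 2054622\right) + 19 \left(\left(-8\right) 0\right) \left(-42\right) = -5130158 + 19 \cdot 0 \left(-42\right) = -5130158 + 0 \left(-42\right) = -5130158 + 0 = -5130158$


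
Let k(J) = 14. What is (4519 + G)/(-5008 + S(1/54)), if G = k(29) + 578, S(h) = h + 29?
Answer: -275994/268865 ≈ -1.0265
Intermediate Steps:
S(h) = 29 + h
G = 592 (G = 14 + 578 = 592)
(4519 + G)/(-5008 + S(1/54)) = (4519 + 592)/(-5008 + (29 + 1/54)) = 5111/(-5008 + (29 + 1/54)) = 5111/(-5008 + 1567/54) = 5111/(-268865/54) = 5111*(-54/268865) = -275994/268865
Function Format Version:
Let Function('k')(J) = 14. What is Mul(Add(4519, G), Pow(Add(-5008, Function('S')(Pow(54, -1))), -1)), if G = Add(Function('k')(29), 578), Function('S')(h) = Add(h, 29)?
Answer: Rational(-275994, 268865) ≈ -1.0265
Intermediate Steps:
Function('S')(h) = Add(29, h)
G = 592 (G = Add(14, 578) = 592)
Mul(Add(4519, G), Pow(Add(-5008, Function('S')(Pow(54, -1))), -1)) = Mul(Add(4519, 592), Pow(Add(-5008, Add(29, Pow(54, -1))), -1)) = Mul(5111, Pow(Add(-5008, Add(29, Rational(1, 54))), -1)) = Mul(5111, Pow(Add(-5008, Rational(1567, 54)), -1)) = Mul(5111, Pow(Rational(-268865, 54), -1)) = Mul(5111, Rational(-54, 268865)) = Rational(-275994, 268865)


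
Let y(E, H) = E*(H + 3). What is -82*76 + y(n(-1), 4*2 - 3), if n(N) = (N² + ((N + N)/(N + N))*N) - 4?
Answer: -6264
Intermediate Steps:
n(N) = -4 + N + N² (n(N) = (N² + ((2*N)/((2*N)))*N) - 4 = (N² + ((2*N)*(1/(2*N)))*N) - 4 = (N² + 1*N) - 4 = (N² + N) - 4 = (N + N²) - 4 = -4 + N + N²)
y(E, H) = E*(3 + H)
-82*76 + y(n(-1), 4*2 - 3) = -82*76 + (-4 - 1 + (-1)²)*(3 + (4*2 - 3)) = -6232 + (-4 - 1 + 1)*(3 + (8 - 3)) = -6232 - 4*(3 + 5) = -6232 - 4*8 = -6232 - 32 = -6264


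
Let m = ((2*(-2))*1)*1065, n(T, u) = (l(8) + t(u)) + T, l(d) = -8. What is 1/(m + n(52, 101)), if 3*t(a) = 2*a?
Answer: -3/12446 ≈ -0.00024104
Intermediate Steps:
t(a) = 2*a/3 (t(a) = (2*a)/3 = 2*a/3)
n(T, u) = -8 + T + 2*u/3 (n(T, u) = (-8 + 2*u/3) + T = -8 + T + 2*u/3)
m = -4260 (m = -4*1*1065 = -4*1065 = -4260)
1/(m + n(52, 101)) = 1/(-4260 + (-8 + 52 + (2/3)*101)) = 1/(-4260 + (-8 + 52 + 202/3)) = 1/(-4260 + 334/3) = 1/(-12446/3) = -3/12446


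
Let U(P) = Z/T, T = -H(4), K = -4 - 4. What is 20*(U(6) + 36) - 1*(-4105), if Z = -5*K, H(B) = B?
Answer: 4625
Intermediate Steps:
K = -8
Z = 40 (Z = -5*(-8) = 40)
T = -4 (T = -1*4 = -4)
U(P) = -10 (U(P) = 40/(-4) = 40*(-¼) = -10)
20*(U(6) + 36) - 1*(-4105) = 20*(-10 + 36) - 1*(-4105) = 20*26 + 4105 = 520 + 4105 = 4625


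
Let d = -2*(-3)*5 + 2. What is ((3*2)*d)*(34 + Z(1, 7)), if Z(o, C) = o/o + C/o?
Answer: 8064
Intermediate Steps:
d = 32 (d = 6*5 + 2 = 30 + 2 = 32)
Z(o, C) = 1 + C/o
((3*2)*d)*(34 + Z(1, 7)) = ((3*2)*32)*(34 + (7 + 1)/1) = (6*32)*(34 + 1*8) = 192*(34 + 8) = 192*42 = 8064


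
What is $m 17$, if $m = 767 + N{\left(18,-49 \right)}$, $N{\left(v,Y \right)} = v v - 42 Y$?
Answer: $53533$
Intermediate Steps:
$N{\left(v,Y \right)} = v^{2} - 42 Y$
$m = 3149$ ($m = 767 + \left(18^{2} - -2058\right) = 767 + \left(324 + 2058\right) = 767 + 2382 = 3149$)
$m 17 = 3149 \cdot 17 = 53533$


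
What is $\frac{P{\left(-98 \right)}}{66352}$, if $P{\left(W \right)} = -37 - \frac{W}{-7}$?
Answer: $- \frac{51}{66352} \approx -0.00076863$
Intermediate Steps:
$P{\left(W \right)} = -37 + \frac{W}{7}$ ($P{\left(W \right)} = -37 - W \left(- \frac{1}{7}\right) = -37 - - \frac{W}{7} = -37 + \frac{W}{7}$)
$\frac{P{\left(-98 \right)}}{66352} = \frac{-37 + \frac{1}{7} \left(-98\right)}{66352} = \left(-37 - 14\right) \frac{1}{66352} = \left(-51\right) \frac{1}{66352} = - \frac{51}{66352}$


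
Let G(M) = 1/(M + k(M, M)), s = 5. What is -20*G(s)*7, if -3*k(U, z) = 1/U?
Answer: -1050/37 ≈ -28.378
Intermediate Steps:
k(U, z) = -1/(3*U)
G(M) = 1/(M - 1/(3*M))
-20*G(s)*7 = -60*5/(-1 + 3*5²)*7 = -60*5/(-1 + 3*25)*7 = -60*5/(-1 + 75)*7 = -60*5/74*7 = -20*15/74*7 = -150/37*7 = -1050/37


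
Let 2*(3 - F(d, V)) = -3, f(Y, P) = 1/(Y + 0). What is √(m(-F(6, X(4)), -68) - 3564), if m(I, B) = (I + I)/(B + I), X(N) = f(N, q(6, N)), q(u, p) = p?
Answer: 3*I*√8325610/145 ≈ 59.698*I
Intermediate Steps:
f(Y, P) = 1/Y
X(N) = 1/N
F(d, V) = 9/2 (F(d, V) = 3 - ½*(-3) = 3 + 3/2 = 9/2)
m(I, B) = 2*I/(B + I) (m(I, B) = (2*I)/(B + I) = 2*I/(B + I))
√(m(-F(6, X(4)), -68) - 3564) = √(2*(-1*9/2)/(-68 - 1*9/2) - 3564) = √(2*(-9/2)/(-68 - 9/2) - 3564) = √(2*(-9/2)/(-145/2) - 3564) = √(2*(-9/2)*(-2/145) - 3564) = √(18/145 - 3564) = √(-516762/145) = 3*I*√8325610/145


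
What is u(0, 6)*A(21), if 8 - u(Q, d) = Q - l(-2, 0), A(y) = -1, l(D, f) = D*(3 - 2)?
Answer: -6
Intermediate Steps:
l(D, f) = D (l(D, f) = D*1 = D)
u(Q, d) = 6 - Q (u(Q, d) = 8 - (Q - 1*(-2)) = 8 - (Q + 2) = 8 - (2 + Q) = 8 + (-2 - Q) = 6 - Q)
u(0, 6)*A(21) = (6 - 1*0)*(-1) = (6 + 0)*(-1) = 6*(-1) = -6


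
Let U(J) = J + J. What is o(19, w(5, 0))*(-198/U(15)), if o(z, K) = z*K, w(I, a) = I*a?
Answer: 0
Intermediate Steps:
U(J) = 2*J
o(z, K) = K*z
o(19, w(5, 0))*(-198/U(15)) = ((5*0)*19)*(-198/(2*15)) = (0*19)*(-198/30) = 0*(-198/30) = 0*(-1*33/5) = 0*(-33/5) = 0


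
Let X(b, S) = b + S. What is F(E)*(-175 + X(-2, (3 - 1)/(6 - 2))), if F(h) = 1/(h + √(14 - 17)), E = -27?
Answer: 3177/488 + 353*I*√3/1464 ≈ 6.5102 + 0.41763*I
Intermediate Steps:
X(b, S) = S + b
F(h) = 1/(h + I*√3) (F(h) = 1/(h + √(-3)) = 1/(h + I*√3))
F(E)*(-175 + X(-2, (3 - 1)/(6 - 2))) = (-175 + ((3 - 1)/(6 - 2) - 2))/(-27 + I*√3) = (-175 + (2/4 - 2))/(-27 + I*√3) = (-175 + (2*(¼) - 2))/(-27 + I*√3) = (-175 + (½ - 2))/(-27 + I*√3) = (-175 - 3/2)/(-27 + I*√3) = -353/2/(-27 + I*√3) = -353/(2*(-27 + I*√3))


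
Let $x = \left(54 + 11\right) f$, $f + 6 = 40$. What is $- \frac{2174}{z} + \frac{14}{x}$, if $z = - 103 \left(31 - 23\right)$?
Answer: $\frac{1204019}{455260} \approx 2.6447$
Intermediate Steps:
$z = -824$ ($z = \left(-103\right) 8 = -824$)
$f = 34$ ($f = -6 + 40 = 34$)
$x = 2210$ ($x = \left(54 + 11\right) 34 = 65 \cdot 34 = 2210$)
$- \frac{2174}{z} + \frac{14}{x} = - \frac{2174}{-824} + \frac{14}{2210} = \left(-2174\right) \left(- \frac{1}{824}\right) + 14 \cdot \frac{1}{2210} = \frac{1087}{412} + \frac{7}{1105} = \frac{1204019}{455260}$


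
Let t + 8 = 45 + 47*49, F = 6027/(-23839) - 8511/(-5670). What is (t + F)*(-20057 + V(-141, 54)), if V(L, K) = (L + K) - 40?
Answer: -354856927826132/7509285 ≈ -4.7256e+7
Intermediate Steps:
V(L, K) = -40 + K + L (V(L, K) = (K + L) - 40 = -40 + K + L)
F = 56240213/45055710 (F = 6027*(-1/23839) - 8511*(-1/5670) = -6027/23839 + 2837/1890 = 56240213/45055710 ≈ 1.2482)
t = 2340 (t = -8 + (45 + 47*49) = -8 + (45 + 2303) = -8 + 2348 = 2340)
(t + F)*(-20057 + V(-141, 54)) = (2340 + 56240213/45055710)*(-20057 + (-40 + 54 - 141)) = 105486601613*(-20057 - 127)/45055710 = (105486601613/45055710)*(-20184) = -354856927826132/7509285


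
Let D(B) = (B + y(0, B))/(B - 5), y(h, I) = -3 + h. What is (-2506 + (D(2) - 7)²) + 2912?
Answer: 4054/9 ≈ 450.44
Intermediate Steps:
D(B) = (-3 + B)/(-5 + B) (D(B) = (B + (-3 + 0))/(B - 5) = (B - 3)/(-5 + B) = (-3 + B)/(-5 + B))
(-2506 + (D(2) - 7)²) + 2912 = (-2506 + ((-3 + 2)/(-5 + 2) - 7)²) + 2912 = (-2506 + (-1/(-3) - 7)²) + 2912 = (-2506 + (-⅓*(-1) - 7)²) + 2912 = (-2506 + (⅓ - 7)²) + 2912 = (-2506 + (-20/3)²) + 2912 = (-2506 + 400/9) + 2912 = -22154/9 + 2912 = 4054/9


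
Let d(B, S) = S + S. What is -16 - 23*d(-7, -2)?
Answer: 76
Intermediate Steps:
d(B, S) = 2*S
-16 - 23*d(-7, -2) = -16 - 46*(-2) = -16 - 23*(-4) = -16 + 92 = 76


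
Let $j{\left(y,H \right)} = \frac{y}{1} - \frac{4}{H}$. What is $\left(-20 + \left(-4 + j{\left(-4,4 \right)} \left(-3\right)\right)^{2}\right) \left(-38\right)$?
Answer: $-3838$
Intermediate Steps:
$j{\left(y,H \right)} = y - \frac{4}{H}$ ($j{\left(y,H \right)} = y 1 - \frac{4}{H} = y - \frac{4}{H}$)
$\left(-20 + \left(-4 + j{\left(-4,4 \right)} \left(-3\right)\right)^{2}\right) \left(-38\right) = \left(-20 + \left(-4 + \left(-4 - \frac{4}{4}\right) \left(-3\right)\right)^{2}\right) \left(-38\right) = \left(-20 + \left(-4 + \left(-4 - 1\right) \left(-3\right)\right)^{2}\right) \left(-38\right) = \left(-20 + \left(-4 - -15\right)^{2}\right) \left(-38\right) = \left(-20 + \left(-4 + 15\right)^{2}\right) \left(-38\right) = \left(-20 + 11^{2}\right) \left(-38\right) = \left(-20 + 121\right) \left(-38\right) = 101 \left(-38\right) = -3838$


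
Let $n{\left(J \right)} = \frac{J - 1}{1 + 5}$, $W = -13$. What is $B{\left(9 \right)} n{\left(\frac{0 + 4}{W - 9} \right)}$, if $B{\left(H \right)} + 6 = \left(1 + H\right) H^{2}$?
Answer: $- \frac{1742}{11} \approx -158.36$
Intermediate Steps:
$B{\left(H \right)} = -6 + H^{2} \left(1 + H\right)$ ($B{\left(H \right)} = -6 + \left(1 + H\right) H^{2} = -6 + H^{2} \left(1 + H\right)$)
$n{\left(J \right)} = - \frac{1}{6} + \frac{J}{6}$ ($n{\left(J \right)} = \frac{-1 + J}{6} = \left(-1 + J\right) \frac{1}{6} = - \frac{1}{6} + \frac{J}{6}$)
$B{\left(9 \right)} n{\left(\frac{0 + 4}{W - 9} \right)} = \left(-6 + 9^{2} + 9^{3}\right) \left(- \frac{1}{6} + \frac{\left(0 + 4\right) \frac{1}{-13 - 9}}{6}\right) = \left(-6 + 81 + 729\right) \left(- \frac{1}{6} + \frac{4 \frac{1}{-22}}{6}\right) = 804 \left(- \frac{1}{6} + \frac{4 \left(- \frac{1}{22}\right)}{6}\right) = 804 \left(- \frac{1}{6} + \frac{1}{6} \left(- \frac{2}{11}\right)\right) = 804 \left(- \frac{1}{6} - \frac{1}{33}\right) = 804 \left(- \frac{13}{66}\right) = - \frac{1742}{11}$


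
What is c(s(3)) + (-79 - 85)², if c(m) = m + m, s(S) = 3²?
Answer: 26914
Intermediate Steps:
s(S) = 9
c(m) = 2*m
c(s(3)) + (-79 - 85)² = 2*9 + (-79 - 85)² = 18 + (-164)² = 18 + 26896 = 26914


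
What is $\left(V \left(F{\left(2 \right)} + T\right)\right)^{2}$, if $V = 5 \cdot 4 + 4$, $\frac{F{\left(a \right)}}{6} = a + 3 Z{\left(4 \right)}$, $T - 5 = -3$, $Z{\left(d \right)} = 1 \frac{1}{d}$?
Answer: $197136$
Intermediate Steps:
$Z{\left(d \right)} = \frac{1}{d}$
$T = 2$ ($T = 5 - 3 = 2$)
$F{\left(a \right)} = \frac{9}{2} + 6 a$ ($F{\left(a \right)} = 6 \left(a + \frac{3}{4}\right) = 6 \left(\frac{3}{4} + a\right) = \frac{9}{2} + 6 a$)
$V = 24$ ($V = 20 + 4 = 24$)
$\left(V \left(F{\left(2 \right)} + T\right)\right)^{2} = \left(24 \left(\left(\frac{9}{2} + 6 \cdot 2\right) + 2\right)\right)^{2} = \left(24 \left(\left(\frac{9}{2} + 12\right) + 2\right)\right)^{2} = \left(24 \left(\frac{33}{2} + 2\right)\right)^{2} = \left(24 \cdot \frac{37}{2}\right)^{2} = 444^{2} = 197136$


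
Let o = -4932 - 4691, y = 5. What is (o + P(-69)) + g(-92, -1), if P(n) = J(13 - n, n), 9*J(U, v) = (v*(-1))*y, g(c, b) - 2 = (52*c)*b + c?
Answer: -14672/3 ≈ -4890.7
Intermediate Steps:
g(c, b) = 2 + c + 52*b*c (g(c, b) = 2 + ((52*c)*b + c) = 2 + (52*b*c + c) = 2 + (c + 52*b*c) = 2 + c + 52*b*c)
J(U, v) = -5*v/9 (J(U, v) = ((v*(-1))*5)/9 = (-v*5)/9 = (-5*v)/9 = -5*v/9)
P(n) = -5*n/9
o = -9623
(o + P(-69)) + g(-92, -1) = (-9623 - 5/9*(-69)) + (2 - 92 + 52*(-1)*(-92)) = (-9623 + 115/3) + (2 - 92 + 4784) = -28754/3 + 4694 = -14672/3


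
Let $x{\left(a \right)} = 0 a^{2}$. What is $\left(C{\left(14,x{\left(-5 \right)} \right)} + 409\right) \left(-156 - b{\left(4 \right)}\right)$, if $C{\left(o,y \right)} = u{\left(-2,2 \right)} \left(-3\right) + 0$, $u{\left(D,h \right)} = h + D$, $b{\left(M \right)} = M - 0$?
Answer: $-65440$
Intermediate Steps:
$b{\left(M \right)} = M$ ($b{\left(M \right)} = M + 0 = M$)
$x{\left(a \right)} = 0$
$u{\left(D,h \right)} = D + h$
$C{\left(o,y \right)} = 0$ ($C{\left(o,y \right)} = \left(-2 + 2\right) \left(-3\right) + 0 = 0 \left(-3\right) + 0 = 0 + 0 = 0$)
$\left(C{\left(14,x{\left(-5 \right)} \right)} + 409\right) \left(-156 - b{\left(4 \right)}\right) = \left(0 + 409\right) \left(-156 - 4\right) = 409 \left(-156 - 4\right) = 409 \left(-160\right) = -65440$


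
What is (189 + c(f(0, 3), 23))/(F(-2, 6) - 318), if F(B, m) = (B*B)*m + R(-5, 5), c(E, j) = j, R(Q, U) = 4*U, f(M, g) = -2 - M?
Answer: -106/137 ≈ -0.77372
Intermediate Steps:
F(B, m) = 20 + m*B**2 (F(B, m) = (B*B)*m + 4*5 = B**2*m + 20 = m*B**2 + 20 = 20 + m*B**2)
(189 + c(f(0, 3), 23))/(F(-2, 6) - 318) = (189 + 23)/((20 + 6*(-2)**2) - 318) = 212/((20 + 6*4) - 318) = 212/((20 + 24) - 318) = 212/(44 - 318) = 212/(-274) = 212*(-1/274) = -106/137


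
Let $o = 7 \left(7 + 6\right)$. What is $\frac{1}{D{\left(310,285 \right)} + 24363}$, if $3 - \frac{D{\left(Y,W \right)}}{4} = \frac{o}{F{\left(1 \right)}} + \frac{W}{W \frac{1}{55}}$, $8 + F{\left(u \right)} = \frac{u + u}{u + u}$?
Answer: $\frac{1}{24207} \approx 4.131 \cdot 10^{-5}$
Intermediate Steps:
$o = 91$ ($o = 7 \cdot 13 = 91$)
$F{\left(u \right)} = -7$ ($F{\left(u \right)} = -8 + \frac{u + u}{u + u} = -8 + \frac{2 u}{2 u} = -8 + 2 u \frac{1}{2 u} = -8 + 1 = -7$)
$D{\left(Y,W \right)} = -156$ ($D{\left(Y,W \right)} = 12 - 4 \left(\frac{91}{-7} + \frac{W}{W \frac{1}{55}}\right) = 12 - 4 \left(91 \left(- \frac{1}{7}\right) + \frac{W}{W \frac{1}{55}}\right) = 12 - 4 \left(-13 + \frac{W}{\frac{1}{55} W}\right) = 12 - 4 \left(-13 + W \frac{55}{W}\right) = 12 - 4 \left(-13 + 55\right) = 12 - 168 = -156$)
$\frac{1}{D{\left(310,285 \right)} + 24363} = \frac{1}{-156 + 24363} = \frac{1}{24207}$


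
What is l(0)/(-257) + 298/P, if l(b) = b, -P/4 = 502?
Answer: -149/1004 ≈ -0.14841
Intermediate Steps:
P = -2008 (P = -4*502 = -2008)
l(0)/(-257) + 298/P = 0/(-257) + 298/(-2008) = 0*(-1/257) + 298*(-1/2008) = 0 - 149/1004 = -149/1004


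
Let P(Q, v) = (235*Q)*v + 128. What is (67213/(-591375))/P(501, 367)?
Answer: -67213/25552647270375 ≈ -2.6304e-9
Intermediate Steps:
P(Q, v) = 128 + 235*Q*v (P(Q, v) = 235*Q*v + 128 = 128 + 235*Q*v)
(67213/(-591375))/P(501, 367) = (67213/(-591375))/(128 + 235*501*367) = (67213*(-1/591375))/(128 + 43208745) = -67213/591375/43208873 = -67213/591375*1/43208873 = -67213/25552647270375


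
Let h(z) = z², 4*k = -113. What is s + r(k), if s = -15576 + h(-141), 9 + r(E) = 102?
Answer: 4398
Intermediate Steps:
k = -113/4 (k = (¼)*(-113) = -113/4 ≈ -28.250)
r(E) = 93 (r(E) = -9 + 102 = 93)
s = 4305 (s = -15576 + (-141)² = -15576 + 19881 = 4305)
s + r(k) = 4305 + 93 = 4398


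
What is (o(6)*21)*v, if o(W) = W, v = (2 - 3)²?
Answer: 126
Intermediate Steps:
v = 1 (v = (-1)² = 1)
(o(6)*21)*v = (6*21)*1 = 126*1 = 126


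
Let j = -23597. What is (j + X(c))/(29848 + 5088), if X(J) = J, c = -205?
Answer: -11901/17468 ≈ -0.68130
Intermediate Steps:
(j + X(c))/(29848 + 5088) = (-23597 - 205)/(29848 + 5088) = -23802/34936 = -23802*1/34936 = -11901/17468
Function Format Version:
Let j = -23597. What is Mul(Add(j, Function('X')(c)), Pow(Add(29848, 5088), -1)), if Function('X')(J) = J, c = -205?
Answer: Rational(-11901, 17468) ≈ -0.68130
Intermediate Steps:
Mul(Add(j, Function('X')(c)), Pow(Add(29848, 5088), -1)) = Mul(Add(-23597, -205), Pow(Add(29848, 5088), -1)) = Mul(-23802, Pow(34936, -1)) = Mul(-23802, Rational(1, 34936)) = Rational(-11901, 17468)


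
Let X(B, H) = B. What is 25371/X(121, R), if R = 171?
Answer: 25371/121 ≈ 209.68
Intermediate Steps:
25371/X(121, R) = 25371/121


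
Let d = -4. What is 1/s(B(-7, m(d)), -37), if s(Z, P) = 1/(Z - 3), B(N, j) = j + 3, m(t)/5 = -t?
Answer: 20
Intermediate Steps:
m(t) = -5*t (m(t) = 5*(-t) = -5*t)
B(N, j) = 3 + j
s(Z, P) = 1/(-3 + Z)
1/s(B(-7, m(d)), -37) = 1/(1/(-3 + (3 - 5*(-4)))) = 1/(1/(-3 + (3 + 20))) = 1/(1/(-3 + 23)) = 1/(1/20) = 20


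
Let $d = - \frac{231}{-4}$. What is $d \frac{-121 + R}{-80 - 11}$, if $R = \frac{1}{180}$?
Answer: $\frac{239569}{3120} \approx 76.785$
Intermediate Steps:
$R = \frac{1}{180} \approx 0.0055556$
$d = \frac{231}{4}$ ($d = \left(-231\right) \left(- \frac{1}{4}\right) = \frac{231}{4} \approx 57.75$)
$d \frac{-121 + R}{-80 - 11} = \frac{231 \frac{-121 + \frac{1}{180}}{-80 - 11}}{4} = \frac{231 \left(- \frac{21779}{180 \left(-91\right)}\right)}{4} = \frac{231 \left(\left(- \frac{21779}{180}\right) \left(- \frac{1}{91}\right)\right)}{4} = \frac{231}{4} \cdot \frac{21779}{16380} = \frac{239569}{3120}$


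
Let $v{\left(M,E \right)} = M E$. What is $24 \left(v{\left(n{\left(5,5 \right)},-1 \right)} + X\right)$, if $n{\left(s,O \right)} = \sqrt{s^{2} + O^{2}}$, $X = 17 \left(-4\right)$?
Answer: $-1632 - 120 \sqrt{2} \approx -1801.7$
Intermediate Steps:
$X = -68$
$n{\left(s,O \right)} = \sqrt{O^{2} + s^{2}}$
$v{\left(M,E \right)} = E M$
$24 \left(v{\left(n{\left(5,5 \right)},-1 \right)} + X\right) = 24 \left(- \sqrt{5^{2} + 5^{2}} - 68\right) = 24 \left(- \sqrt{25 + 25} - 68\right) = 24 \left(- \sqrt{50} - 68\right) = 24 \left(- 5 \sqrt{2} - 68\right) = 24 \left(-68 - 5 \sqrt{2}\right) = -1632 - 120 \sqrt{2}$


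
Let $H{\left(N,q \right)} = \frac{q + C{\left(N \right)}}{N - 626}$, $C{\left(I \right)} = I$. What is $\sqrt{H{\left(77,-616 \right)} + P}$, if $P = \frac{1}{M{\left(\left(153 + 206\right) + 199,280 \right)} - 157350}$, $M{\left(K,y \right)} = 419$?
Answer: $\frac{2 \sqrt{202429253915165}}{28718373} \approx 0.99085$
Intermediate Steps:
$H{\left(N,q \right)} = \frac{N + q}{-626 + N}$ ($H{\left(N,q \right)} = \frac{q + N}{N - 626} = \frac{N + q}{-626 + N}$)
$P = - \frac{1}{156931}$ ($P = \frac{1}{419 - 157350} = \frac{1}{-156931} = - \frac{1}{156931} \approx -6.3722 \cdot 10^{-6}$)
$\sqrt{H{\left(77,-616 \right)} + P} = \sqrt{\frac{77 - 616}{-626 + 77} - \frac{1}{156931}} = \sqrt{\frac{1}{-549} \left(-539\right) - \frac{1}{156931}} = \sqrt{\left(- \frac{1}{549}\right) \left(-539\right) - \frac{1}{156931}} = \sqrt{\frac{539}{549} - \frac{1}{156931}} = \sqrt{\frac{84585260}{86155119}} = \frac{2 \sqrt{202429253915165}}{28718373}$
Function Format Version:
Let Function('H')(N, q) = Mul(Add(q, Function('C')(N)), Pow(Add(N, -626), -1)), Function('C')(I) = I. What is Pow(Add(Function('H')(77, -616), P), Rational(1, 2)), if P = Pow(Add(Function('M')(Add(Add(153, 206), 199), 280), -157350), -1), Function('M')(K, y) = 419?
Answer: Mul(Rational(2, 28718373), Pow(202429253915165, Rational(1, 2))) ≈ 0.99085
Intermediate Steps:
Function('H')(N, q) = Mul(Pow(Add(-626, N), -1), Add(N, q)) (Function('H')(N, q) = Mul(Add(q, N), Pow(Add(N, -626), -1)) = Mul(Add(N, q), Pow(Add(-626, N), -1)) = Mul(Pow(Add(-626, N), -1), Add(N, q)))
P = Rational(-1, 156931) (P = Pow(Add(419, -157350), -1) = Pow(-156931, -1) = Rational(-1, 156931) ≈ -6.3722e-6)
Pow(Add(Function('H')(77, -616), P), Rational(1, 2)) = Pow(Add(Mul(Pow(Add(-626, 77), -1), Add(77, -616)), Rational(-1, 156931)), Rational(1, 2)) = Pow(Add(Mul(Pow(-549, -1), -539), Rational(-1, 156931)), Rational(1, 2)) = Pow(Add(Mul(Rational(-1, 549), -539), Rational(-1, 156931)), Rational(1, 2)) = Pow(Add(Rational(539, 549), Rational(-1, 156931)), Rational(1, 2)) = Pow(Rational(84585260, 86155119), Rational(1, 2)) = Mul(Rational(2, 28718373), Pow(202429253915165, Rational(1, 2)))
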